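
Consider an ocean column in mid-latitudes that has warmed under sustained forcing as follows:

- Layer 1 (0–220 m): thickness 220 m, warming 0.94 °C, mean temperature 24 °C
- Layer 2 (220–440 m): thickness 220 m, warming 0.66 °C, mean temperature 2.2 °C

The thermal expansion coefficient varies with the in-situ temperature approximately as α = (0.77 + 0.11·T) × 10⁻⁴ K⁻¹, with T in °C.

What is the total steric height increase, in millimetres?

Layer 1: α = (0.77 + 0.11×24)×10⁻⁴ = 3.41×10⁻⁴ K⁻¹
Layer 2: α = (0.77 + 0.11×2.2)×10⁻⁴ = 1.012×10⁻⁴ K⁻¹
Layer 1: 220 × 3.41×10⁻⁴ × 0.94 = 0.0705188 m
220–440 m: 1.012×10⁻⁴ × 0.66 × 220 = 0.01469424 m
Δh = 0.0705188 + 0.01469424 = 0.08521304 m

Δh ≈ 85 mm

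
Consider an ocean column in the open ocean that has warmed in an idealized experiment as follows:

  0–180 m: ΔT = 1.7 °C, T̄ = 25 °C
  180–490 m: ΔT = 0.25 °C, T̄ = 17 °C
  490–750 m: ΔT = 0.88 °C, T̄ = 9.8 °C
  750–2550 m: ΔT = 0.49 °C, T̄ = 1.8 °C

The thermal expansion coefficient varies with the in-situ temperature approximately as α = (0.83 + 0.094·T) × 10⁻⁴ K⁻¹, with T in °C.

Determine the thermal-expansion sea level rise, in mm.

Layer 1: α = (0.83 + 0.094×25)×10⁻⁴ = 3.18×10⁻⁴ K⁻¹
Layer 2: α = (0.83 + 0.094×17)×10⁻⁴ = 2.428×10⁻⁴ K⁻¹
Layer 3: α = (0.83 + 0.094×9.8)×10⁻⁴ = 1.7512×10⁻⁴ K⁻¹
Layer 4: α = (0.83 + 0.094×1.8)×10⁻⁴ = 0.9992×10⁻⁴ K⁻¹
1.7 × 180 × 3.18×10⁻⁴ = 0.097308 m
Layer 2: 2.428×10⁻⁴ × 0.25 × 310 = 0.018817 m
490–750 m: 0.88 × 1.7512×10⁻⁴ × 260 = 0.040067456 m
Layer 4: 1800 × 0.49 × 0.9992×10⁻⁴ = 0.08812944 m
Δh = 0.097308 + 0.018817 + 0.040067456 + 0.08812944 = 0.244321896 m

about 244 mm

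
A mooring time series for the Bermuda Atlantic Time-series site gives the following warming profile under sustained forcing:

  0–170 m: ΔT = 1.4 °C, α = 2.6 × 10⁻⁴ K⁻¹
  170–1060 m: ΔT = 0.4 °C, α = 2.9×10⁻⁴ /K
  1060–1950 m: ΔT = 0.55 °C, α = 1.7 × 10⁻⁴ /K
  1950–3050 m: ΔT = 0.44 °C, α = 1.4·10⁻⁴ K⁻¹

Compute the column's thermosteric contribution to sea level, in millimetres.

about 316 mm

Layer 1: 1.4 × 170 × 2.6×10⁻⁴ = 0.06188 m
2.9×10⁻⁴ × 0.4 × 890 = 0.10324 m
Layer 3: 0.55 × 890 × 1.7×10⁻⁴ = 0.083215 m
Layer 4: 0.44 × 1100 × 1.4×10⁻⁴ = 0.06776 m
Δh = 0.06188 + 0.10324 + 0.083215 + 0.06776 = 0.316095 m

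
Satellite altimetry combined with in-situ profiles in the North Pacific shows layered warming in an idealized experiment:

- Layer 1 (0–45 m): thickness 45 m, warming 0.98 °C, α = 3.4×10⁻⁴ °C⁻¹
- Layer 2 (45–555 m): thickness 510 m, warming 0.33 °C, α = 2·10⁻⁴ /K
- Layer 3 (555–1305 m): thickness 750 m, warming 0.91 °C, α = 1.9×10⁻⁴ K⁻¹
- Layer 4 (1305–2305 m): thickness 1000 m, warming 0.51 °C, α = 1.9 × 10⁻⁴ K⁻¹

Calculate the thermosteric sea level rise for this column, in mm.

Δh = 275 mm

Layer 1: 0.98 × 45 × 3.4×10⁻⁴ = 0.014994 m
Layer 2: 2×10⁻⁴ × 510 × 0.33 = 0.03366 m
1.9×10⁻⁴ × 750 × 0.91 = 0.129675 m
1305–2305 m: 1.9×10⁻⁴ × 1000 × 0.51 = 0.09690 m
Δh = 0.014994 + 0.03366 + 0.129675 + 0.09690 = 0.275229 m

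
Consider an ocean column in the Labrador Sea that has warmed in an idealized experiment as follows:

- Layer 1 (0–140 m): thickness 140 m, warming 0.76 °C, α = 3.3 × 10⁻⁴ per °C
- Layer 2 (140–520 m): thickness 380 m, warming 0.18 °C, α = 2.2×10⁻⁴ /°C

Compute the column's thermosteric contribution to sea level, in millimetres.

Δh ≈ 50.2 mm

0–140 m: 0.76 × 140 × 3.3×10⁻⁴ = 0.035112 m
0.18 × 2.2×10⁻⁴ × 380 = 0.015048 m
Δh = 0.035112 + 0.015048 = 0.05016 m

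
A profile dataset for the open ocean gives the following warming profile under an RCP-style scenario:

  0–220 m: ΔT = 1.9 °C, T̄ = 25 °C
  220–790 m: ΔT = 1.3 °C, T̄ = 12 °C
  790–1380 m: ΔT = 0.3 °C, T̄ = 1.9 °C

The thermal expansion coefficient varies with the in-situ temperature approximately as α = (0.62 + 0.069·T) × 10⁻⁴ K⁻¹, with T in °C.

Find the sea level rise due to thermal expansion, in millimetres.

Layer 1: α = (0.62 + 0.069×25)×10⁻⁴ = 2.345×10⁻⁴ K⁻¹
Layer 2: α = (0.62 + 0.069×12)×10⁻⁴ = 1.448×10⁻⁴ K⁻¹
Layer 3: α = (0.62 + 0.069×1.9)×10⁻⁴ = 0.7511×10⁻⁴ K⁻¹
Layer 1: 1.9 × 220 × 2.345×10⁻⁴ = 0.098021 m
570 × 1.448×10⁻⁴ × 1.3 = 0.1072968 m
790–1380 m: 0.3 × 590 × 0.7511×10⁻⁴ = 0.01329447 m
Δh = 0.098021 + 0.1072968 + 0.01329447 = 0.21861227 m

about 219 mm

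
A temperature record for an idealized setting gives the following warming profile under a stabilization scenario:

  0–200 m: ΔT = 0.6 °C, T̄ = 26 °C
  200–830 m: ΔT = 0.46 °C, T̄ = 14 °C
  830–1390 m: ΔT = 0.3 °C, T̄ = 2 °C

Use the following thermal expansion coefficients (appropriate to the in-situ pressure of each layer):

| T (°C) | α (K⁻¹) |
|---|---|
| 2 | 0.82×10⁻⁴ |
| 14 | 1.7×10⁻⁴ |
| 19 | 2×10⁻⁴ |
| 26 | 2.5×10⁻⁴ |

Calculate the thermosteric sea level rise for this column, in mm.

Layer 1 at 26 °C → α = 2.5×10⁻⁴ K⁻¹
Layer 2 at 14 °C → α = 1.7×10⁻⁴ K⁻¹
Layer 3 at 2 °C → α = 0.82×10⁻⁴ K⁻¹
0–200 m: 2.5×10⁻⁴ × 0.6 × 200 = 0.03000 m
1.7×10⁻⁴ × 630 × 0.46 = 0.049266 m
0.82×10⁻⁴ × 0.3 × 560 = 0.013776 m
Δh = 0.03000 + 0.049266 + 0.013776 = 0.093042 m

93.0 mm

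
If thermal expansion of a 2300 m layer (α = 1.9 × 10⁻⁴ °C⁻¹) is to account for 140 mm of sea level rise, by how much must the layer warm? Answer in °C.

ΔT = Δh/(αH) = 0.14 / (1.9×10⁻⁴ × 2300) ≈ 0.3204 °C

ΔT ≈ 0.32 °C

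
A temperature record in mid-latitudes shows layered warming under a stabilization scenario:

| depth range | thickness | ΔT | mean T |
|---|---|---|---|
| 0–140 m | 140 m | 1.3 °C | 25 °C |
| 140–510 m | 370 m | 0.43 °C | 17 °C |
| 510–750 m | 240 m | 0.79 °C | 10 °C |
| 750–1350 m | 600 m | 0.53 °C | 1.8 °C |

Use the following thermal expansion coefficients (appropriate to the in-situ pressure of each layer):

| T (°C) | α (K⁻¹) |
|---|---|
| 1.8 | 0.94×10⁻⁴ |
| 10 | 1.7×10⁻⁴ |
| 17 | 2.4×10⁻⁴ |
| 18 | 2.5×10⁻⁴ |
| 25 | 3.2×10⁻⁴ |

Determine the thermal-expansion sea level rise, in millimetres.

Layer 1 at 25 °C → α = 3.2×10⁻⁴ K⁻¹
Layer 2 at 17 °C → α = 2.4×10⁻⁴ K⁻¹
Layer 3 at 10 °C → α = 1.7×10⁻⁴ K⁻¹
Layer 4 at 1.8 °C → α = 0.94×10⁻⁴ K⁻¹
Layer 1: 3.2×10⁻⁴ × 140 × 1.3 = 0.05824 m
370 × 2.4×10⁻⁴ × 0.43 = 0.038184 m
510–750 m: 240 × 1.7×10⁻⁴ × 0.79 = 0.032232 m
600 × 0.94×10⁻⁴ × 0.53 = 0.029892 m
Δh = 0.05824 + 0.038184 + 0.032232 + 0.029892 = 0.158548 m

about 159 mm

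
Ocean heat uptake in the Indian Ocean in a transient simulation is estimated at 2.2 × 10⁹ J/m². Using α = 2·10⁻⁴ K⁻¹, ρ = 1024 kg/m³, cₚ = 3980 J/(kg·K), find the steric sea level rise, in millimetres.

Δh = 108 mm

Δh = αQ/(ρcₚ) = 2×10⁻⁴ × 2.2×10⁹ / (1024 × 3980) ≈ 0.10796 m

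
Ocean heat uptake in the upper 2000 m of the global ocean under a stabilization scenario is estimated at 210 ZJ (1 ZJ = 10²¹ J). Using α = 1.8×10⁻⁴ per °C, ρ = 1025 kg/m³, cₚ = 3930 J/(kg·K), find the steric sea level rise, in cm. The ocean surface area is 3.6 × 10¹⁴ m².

Per unit area: Q = 210×10²¹ / (3.6×10¹⁴) ≈ 5.833×10⁸ J/m²
Δh = αQ/(ρcₚ) = 1.8×10⁻⁴ × 5.833×10⁸ / (1025 × 3930) ≈ 0.026064 m

2.6 cm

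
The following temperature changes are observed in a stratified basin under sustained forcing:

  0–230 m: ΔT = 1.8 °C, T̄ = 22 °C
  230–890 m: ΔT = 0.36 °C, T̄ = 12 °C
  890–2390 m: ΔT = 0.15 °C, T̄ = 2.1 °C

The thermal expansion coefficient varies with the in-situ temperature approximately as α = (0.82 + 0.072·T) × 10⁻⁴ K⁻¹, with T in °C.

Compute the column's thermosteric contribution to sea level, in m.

Layer 1: α = (0.82 + 0.072×22)×10⁻⁴ = 2.404×10⁻⁴ K⁻¹
Layer 2: α = (0.82 + 0.072×12)×10⁻⁴ = 1.684×10⁻⁴ K⁻¹
Layer 3: α = (0.82 + 0.072×2.1)×10⁻⁴ = 0.9712×10⁻⁴ K⁻¹
0–230 m: 1.8 × 2.404×10⁻⁴ × 230 = 0.0995256 m
660 × 1.684×10⁻⁴ × 0.36 = 0.04001184 m
Layer 3: 1500 × 0.15 × 0.9712×10⁻⁴ = 0.021852 m
Δh = 0.0995256 + 0.04001184 + 0.021852 = 0.16138944 m ≈ 0.161 m

Δh = 0.161 m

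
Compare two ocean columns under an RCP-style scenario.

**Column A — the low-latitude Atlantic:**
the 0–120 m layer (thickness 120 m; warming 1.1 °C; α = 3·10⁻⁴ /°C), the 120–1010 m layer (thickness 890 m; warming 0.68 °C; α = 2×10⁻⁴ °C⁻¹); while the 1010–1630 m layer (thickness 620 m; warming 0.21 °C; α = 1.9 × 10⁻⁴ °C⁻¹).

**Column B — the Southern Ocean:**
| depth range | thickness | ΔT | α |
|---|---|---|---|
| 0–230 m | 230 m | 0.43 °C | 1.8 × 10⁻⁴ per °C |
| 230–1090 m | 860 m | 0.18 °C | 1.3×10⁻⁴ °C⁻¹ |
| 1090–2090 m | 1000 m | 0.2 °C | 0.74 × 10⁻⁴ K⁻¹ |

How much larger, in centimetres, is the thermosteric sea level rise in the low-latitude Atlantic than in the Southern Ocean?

13 cm

A Layer 1: 3×10⁻⁴ × 1.1 × 120 = 0.03960 m
A 0.68 × 890 × 2×10⁻⁴ = 0.12104 m
A 620 × 0.21 × 1.9×10⁻⁴ = 0.024738 m
A total: 0.185378 m
B 1.8×10⁻⁴ × 230 × 0.43 = 0.017802 m
B 230–1090 m: 860 × 0.18 × 1.3×10⁻⁴ = 0.020124 m
B 1000 × 0.74×10⁻⁴ × 0.2 = 0.01480 m
B total: 0.052726 m
Difference: 0.185378 − 0.052726 = 0.132652 m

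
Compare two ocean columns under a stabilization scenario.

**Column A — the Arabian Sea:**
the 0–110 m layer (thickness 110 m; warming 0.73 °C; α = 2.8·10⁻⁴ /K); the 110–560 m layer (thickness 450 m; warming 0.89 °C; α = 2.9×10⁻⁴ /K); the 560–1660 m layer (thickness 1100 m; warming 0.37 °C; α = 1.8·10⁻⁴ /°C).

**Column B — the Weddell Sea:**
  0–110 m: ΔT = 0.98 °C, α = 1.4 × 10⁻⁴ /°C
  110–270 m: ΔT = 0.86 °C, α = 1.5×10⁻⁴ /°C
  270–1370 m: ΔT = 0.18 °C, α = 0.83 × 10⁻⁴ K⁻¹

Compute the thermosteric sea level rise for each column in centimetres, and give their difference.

A 2.8×10⁻⁴ × 0.73 × 110 = 0.022484 m
A 0.89 × 450 × 2.9×10⁻⁴ = 0.116145 m
A 560–1660 m: 1.8×10⁻⁴ × 0.37 × 1100 = 0.07326 m
A total: 0.211889 m
B Layer 1: 0.98 × 110 × 1.4×10⁻⁴ = 0.015092 m
B Layer 2: 0.86 × 1.5×10⁻⁴ × 160 = 0.02064 m
B Layer 3: 0.83×10⁻⁴ × 1100 × 0.18 = 0.016434 m
B total: 0.052166 m
Difference: 0.211889 − 0.052166 = 0.159723 m

A: 21.2 cm; B: 5.22 cm; difference 16.0 cm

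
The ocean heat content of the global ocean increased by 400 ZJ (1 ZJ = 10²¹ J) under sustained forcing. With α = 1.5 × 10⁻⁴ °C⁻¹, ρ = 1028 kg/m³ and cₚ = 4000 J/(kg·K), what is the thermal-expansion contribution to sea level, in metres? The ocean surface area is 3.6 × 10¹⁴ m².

about 0.0405 m

Per unit area: Q = 400×10²¹ / (3.6×10¹⁴) ≈ 1.111×10⁹ J/m²
Δh = αQ/(ρcₚ) = 1.5×10⁻⁴ × 1.111×10⁹ / (1028 × 4000) ≈ 0.040528 m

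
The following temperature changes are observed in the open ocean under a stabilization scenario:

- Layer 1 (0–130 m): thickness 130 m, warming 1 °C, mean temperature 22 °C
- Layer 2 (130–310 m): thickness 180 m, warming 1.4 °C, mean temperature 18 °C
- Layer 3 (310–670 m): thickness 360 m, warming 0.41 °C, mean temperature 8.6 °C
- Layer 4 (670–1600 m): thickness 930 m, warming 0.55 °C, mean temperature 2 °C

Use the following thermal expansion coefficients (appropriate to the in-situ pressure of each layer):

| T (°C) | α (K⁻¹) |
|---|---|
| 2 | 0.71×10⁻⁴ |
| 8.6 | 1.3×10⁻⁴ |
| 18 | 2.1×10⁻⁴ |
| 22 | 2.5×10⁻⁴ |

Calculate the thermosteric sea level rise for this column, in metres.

0.141 m of thermosteric rise

Layer 1 at 22 °C → α = 2.5×10⁻⁴ K⁻¹
Layer 2 at 18 °C → α = 2.1×10⁻⁴ K⁻¹
Layer 3 at 8.6 °C → α = 1.3×10⁻⁴ K⁻¹
Layer 4 at 2 °C → α = 0.71×10⁻⁴ K⁻¹
0–130 m: 2.5×10⁻⁴ × 1 × 130 = 0.03250 m
130–310 m: 2.1×10⁻⁴ × 1.4 × 180 = 0.05292 m
310–670 m: 1.3×10⁻⁴ × 360 × 0.41 = 0.019188 m
670–1600 m: 0.55 × 930 × 0.71×10⁻⁴ = 0.0363165 m
Δh = 0.03250 + 0.05292 + 0.019188 + 0.0363165 = 0.1409245 m ≈ 0.141 m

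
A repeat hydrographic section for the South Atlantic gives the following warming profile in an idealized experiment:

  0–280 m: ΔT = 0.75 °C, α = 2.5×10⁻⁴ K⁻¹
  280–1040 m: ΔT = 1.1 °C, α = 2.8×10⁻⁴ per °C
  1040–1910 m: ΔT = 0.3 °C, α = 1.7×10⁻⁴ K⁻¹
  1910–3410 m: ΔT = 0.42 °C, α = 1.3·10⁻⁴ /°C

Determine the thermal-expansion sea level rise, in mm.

Δh = 410 mm

280 × 0.75 × 2.5×10⁻⁴ = 0.05250 m
Layer 2: 760 × 1.1 × 2.8×10⁻⁴ = 0.23408 m
1.7×10⁻⁴ × 870 × 0.3 = 0.04437 m
0.42 × 1.3×10⁻⁴ × 1500 = 0.08190 m
Δh = 0.05250 + 0.23408 + 0.04437 + 0.08190 = 0.41285 m ≈ 410 mm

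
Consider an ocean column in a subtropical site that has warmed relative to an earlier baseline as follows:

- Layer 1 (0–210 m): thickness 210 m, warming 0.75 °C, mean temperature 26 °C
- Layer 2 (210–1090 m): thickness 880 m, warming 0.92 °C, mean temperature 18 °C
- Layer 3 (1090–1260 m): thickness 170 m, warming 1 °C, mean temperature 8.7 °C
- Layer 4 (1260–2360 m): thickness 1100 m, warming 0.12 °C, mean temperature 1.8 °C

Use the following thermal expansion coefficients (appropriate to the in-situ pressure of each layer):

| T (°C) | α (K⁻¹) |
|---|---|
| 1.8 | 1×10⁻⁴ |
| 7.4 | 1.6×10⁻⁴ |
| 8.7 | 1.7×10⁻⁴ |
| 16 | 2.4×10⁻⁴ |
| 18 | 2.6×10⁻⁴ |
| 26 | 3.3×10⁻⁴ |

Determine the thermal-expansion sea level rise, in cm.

Δh = 30.5 cm

Layer 1 at 26 °C → α = 3.3×10⁻⁴ K⁻¹
Layer 2 at 18 °C → α = 2.6×10⁻⁴ K⁻¹
Layer 3 at 8.7 °C → α = 1.7×10⁻⁴ K⁻¹
Layer 4 at 1.8 °C → α = 1×10⁻⁴ K⁻¹
Layer 1: 210 × 3.3×10⁻⁴ × 0.75 = 0.051975 m
Layer 2: 2.6×10⁻⁴ × 880 × 0.92 = 0.210496 m
1090–1260 m: 170 × 1.7×10⁻⁴ × 1 = 0.02890 m
Layer 4: 1×10⁻⁴ × 0.12 × 1100 = 0.01320 m
Δh = 0.051975 + 0.210496 + 0.02890 + 0.01320 = 0.304571 m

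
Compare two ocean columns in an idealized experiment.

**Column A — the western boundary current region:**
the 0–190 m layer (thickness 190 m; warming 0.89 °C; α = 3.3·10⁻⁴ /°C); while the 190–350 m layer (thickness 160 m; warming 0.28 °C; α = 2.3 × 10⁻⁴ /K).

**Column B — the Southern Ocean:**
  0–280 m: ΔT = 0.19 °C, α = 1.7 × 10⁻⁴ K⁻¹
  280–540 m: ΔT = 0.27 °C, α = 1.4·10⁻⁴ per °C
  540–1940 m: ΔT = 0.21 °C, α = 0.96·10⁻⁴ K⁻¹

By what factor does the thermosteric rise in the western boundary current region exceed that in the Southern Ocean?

1.40

A 0–190 m: 190 × 0.89 × 3.3×10⁻⁴ = 0.055803 m
A Layer 2: 160 × 2.3×10⁻⁴ × 0.28 = 0.010304 m
A total: 0.066107 m
B Layer 1: 0.19 × 1.7×10⁻⁴ × 280 = 0.009044 m
B 1.4×10⁻⁴ × 260 × 0.27 = 0.009828 m
B Layer 3: 1400 × 0.96×10⁻⁴ × 0.21 = 0.028224 m
B total: 0.047096 m
Ratio: 0.066107 / 0.047096 ≈ 1.404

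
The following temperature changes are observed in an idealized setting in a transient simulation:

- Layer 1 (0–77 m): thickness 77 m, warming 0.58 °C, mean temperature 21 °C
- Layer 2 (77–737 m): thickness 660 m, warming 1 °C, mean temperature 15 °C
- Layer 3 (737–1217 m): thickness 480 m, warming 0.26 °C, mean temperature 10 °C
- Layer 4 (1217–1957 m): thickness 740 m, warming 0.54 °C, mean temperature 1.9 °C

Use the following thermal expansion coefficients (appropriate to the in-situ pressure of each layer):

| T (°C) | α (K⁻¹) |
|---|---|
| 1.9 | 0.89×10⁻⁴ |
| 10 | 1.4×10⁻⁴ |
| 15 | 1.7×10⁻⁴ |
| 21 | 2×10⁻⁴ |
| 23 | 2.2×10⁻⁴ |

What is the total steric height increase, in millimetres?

about 170 mm

Layer 1 at 21 °C → α = 2×10⁻⁴ K⁻¹
Layer 2 at 15 °C → α = 1.7×10⁻⁴ K⁻¹
Layer 3 at 10 °C → α = 1.4×10⁻⁴ K⁻¹
Layer 4 at 1.9 °C → α = 0.89×10⁻⁴ K⁻¹
0–77 m: 77 × 0.58 × 2×10⁻⁴ = 0.008932 m
1.7×10⁻⁴ × 660 × 1 = 0.11220 m
480 × 0.26 × 1.4×10⁻⁴ = 0.017472 m
1217–1957 m: 740 × 0.89×10⁻⁴ × 0.54 = 0.0355644 m
Δh = 0.008932 + 0.11220 + 0.017472 + 0.0355644 = 0.1741684 m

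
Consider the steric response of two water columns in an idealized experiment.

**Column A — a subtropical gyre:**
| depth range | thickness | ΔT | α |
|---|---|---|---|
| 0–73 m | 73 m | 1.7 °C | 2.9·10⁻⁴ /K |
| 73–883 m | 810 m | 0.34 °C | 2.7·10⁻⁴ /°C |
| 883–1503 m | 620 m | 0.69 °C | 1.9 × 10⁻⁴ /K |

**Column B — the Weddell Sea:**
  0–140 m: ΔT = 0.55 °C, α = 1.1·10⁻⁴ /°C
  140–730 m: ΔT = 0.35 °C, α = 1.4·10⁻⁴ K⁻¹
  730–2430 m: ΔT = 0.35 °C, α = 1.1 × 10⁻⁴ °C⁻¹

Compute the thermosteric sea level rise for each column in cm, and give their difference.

Δh_A ≈ 19 cm, Δh_B ≈ 10 cm; difference ≈ 8.9 cm

A 0–73 m: 1.7 × 2.9×10⁻⁴ × 73 = 0.035989 m
A Layer 2: 810 × 0.34 × 2.7×10⁻⁴ = 0.074358 m
A 883–1503 m: 0.69 × 620 × 1.9×10⁻⁴ = 0.081282 m
A total: 0.191629 m
B 140 × 1.1×10⁻⁴ × 0.55 = 0.00847 m
B 140–730 m: 0.35 × 1.4×10⁻⁴ × 590 = 0.02891 m
B 1700 × 0.35 × 1.1×10⁻⁴ = 0.06545 m
B total: 0.10283 m
Difference: 0.191629 − 0.10283 = 0.088799 m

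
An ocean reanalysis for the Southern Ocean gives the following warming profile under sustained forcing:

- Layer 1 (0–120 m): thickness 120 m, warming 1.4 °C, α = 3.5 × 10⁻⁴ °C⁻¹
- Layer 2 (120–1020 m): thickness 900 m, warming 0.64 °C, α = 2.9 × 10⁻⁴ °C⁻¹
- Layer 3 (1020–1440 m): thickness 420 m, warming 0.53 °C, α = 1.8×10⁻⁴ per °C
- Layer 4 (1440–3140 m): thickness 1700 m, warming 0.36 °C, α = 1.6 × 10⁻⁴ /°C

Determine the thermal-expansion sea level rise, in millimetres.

Layer 1: 1.4 × 120 × 3.5×10⁻⁴ = 0.05880 m
120–1020 m: 0.64 × 2.9×10⁻⁴ × 900 = 0.16704 m
Layer 3: 1.8×10⁻⁴ × 0.53 × 420 = 0.040068 m
1440–3140 m: 0.36 × 1.6×10⁻⁴ × 1700 = 0.09792 m
Δh = 0.05880 + 0.16704 + 0.040068 + 0.09792 = 0.363828 m

Δh = 360 mm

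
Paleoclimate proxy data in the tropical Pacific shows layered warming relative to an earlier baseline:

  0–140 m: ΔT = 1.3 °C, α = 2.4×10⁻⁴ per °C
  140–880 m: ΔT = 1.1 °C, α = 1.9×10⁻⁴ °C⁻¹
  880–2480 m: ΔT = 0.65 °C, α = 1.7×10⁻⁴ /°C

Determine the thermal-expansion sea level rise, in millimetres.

380 mm

1.3 × 2.4×10⁻⁴ × 140 = 0.04368 m
140–880 m: 740 × 1.1 × 1.9×10⁻⁴ = 0.15466 m
Layer 3: 0.65 × 1600 × 1.7×10⁻⁴ = 0.17680 m
Δh = 0.04368 + 0.15466 + 0.17680 = 0.37514 m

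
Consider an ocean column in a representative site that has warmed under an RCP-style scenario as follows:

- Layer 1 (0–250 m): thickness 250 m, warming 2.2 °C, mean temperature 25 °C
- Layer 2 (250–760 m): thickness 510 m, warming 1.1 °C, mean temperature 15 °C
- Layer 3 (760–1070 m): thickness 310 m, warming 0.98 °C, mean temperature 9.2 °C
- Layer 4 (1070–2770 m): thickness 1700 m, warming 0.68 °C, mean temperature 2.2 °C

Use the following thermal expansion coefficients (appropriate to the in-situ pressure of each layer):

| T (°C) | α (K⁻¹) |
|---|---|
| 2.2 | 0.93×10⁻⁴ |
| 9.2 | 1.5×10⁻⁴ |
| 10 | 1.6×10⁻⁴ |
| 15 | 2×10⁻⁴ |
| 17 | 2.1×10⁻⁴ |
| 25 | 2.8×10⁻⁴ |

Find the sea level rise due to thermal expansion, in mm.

about 419 mm

Layer 1 at 25 °C → α = 2.8×10⁻⁴ K⁻¹
Layer 2 at 15 °C → α = 2×10⁻⁴ K⁻¹
Layer 3 at 9.2 °C → α = 1.5×10⁻⁴ K⁻¹
Layer 4 at 2.2 °C → α = 0.93×10⁻⁴ K⁻¹
Layer 1: 250 × 2.2 × 2.8×10⁻⁴ = 0.15400 m
1.1 × 2×10⁻⁴ × 510 = 0.11220 m
760–1070 m: 1.5×10⁻⁴ × 0.98 × 310 = 0.04557 m
0.93×10⁻⁴ × 1700 × 0.68 = 0.107508 m
Δh = 0.15400 + 0.11220 + 0.04557 + 0.107508 = 0.419278 m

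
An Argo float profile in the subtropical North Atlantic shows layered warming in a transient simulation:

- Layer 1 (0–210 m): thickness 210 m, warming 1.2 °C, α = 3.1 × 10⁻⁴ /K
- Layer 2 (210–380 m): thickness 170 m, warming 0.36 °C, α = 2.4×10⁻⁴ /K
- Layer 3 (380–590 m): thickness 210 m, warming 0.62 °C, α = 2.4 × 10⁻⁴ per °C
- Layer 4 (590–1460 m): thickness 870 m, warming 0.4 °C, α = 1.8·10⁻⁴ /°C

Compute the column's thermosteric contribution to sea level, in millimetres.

Δh ≈ 187 mm

3.1×10⁻⁴ × 1.2 × 210 = 0.07812 m
Layer 2: 170 × 0.36 × 2.4×10⁻⁴ = 0.014688 m
380–590 m: 2.4×10⁻⁴ × 210 × 0.62 = 0.031248 m
Layer 4: 1.8×10⁻⁴ × 870 × 0.4 = 0.06264 m
Δh = 0.07812 + 0.014688 + 0.031248 + 0.06264 = 0.186696 m ≈ 187 mm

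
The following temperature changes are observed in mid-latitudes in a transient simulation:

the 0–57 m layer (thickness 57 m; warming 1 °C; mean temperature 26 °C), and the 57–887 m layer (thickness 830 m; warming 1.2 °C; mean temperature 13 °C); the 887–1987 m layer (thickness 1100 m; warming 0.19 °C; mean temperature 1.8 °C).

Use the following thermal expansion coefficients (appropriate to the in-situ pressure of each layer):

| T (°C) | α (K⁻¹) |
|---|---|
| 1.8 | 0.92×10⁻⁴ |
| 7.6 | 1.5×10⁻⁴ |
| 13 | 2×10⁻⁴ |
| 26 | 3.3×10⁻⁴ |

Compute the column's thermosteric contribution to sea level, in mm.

Δh ≈ 237 mm

Layer 1 at 26 °C → α = 3.3×10⁻⁴ K⁻¹
Layer 2 at 13 °C → α = 2×10⁻⁴ K⁻¹
Layer 3 at 1.8 °C → α = 0.92×10⁻⁴ K⁻¹
3.3×10⁻⁴ × 1 × 57 = 0.01881 m
57–887 m: 2×10⁻⁴ × 1.2 × 830 = 0.19920 m
887–1987 m: 1100 × 0.19 × 0.92×10⁻⁴ = 0.019228 m
Δh = 0.01881 + 0.19920 + 0.019228 = 0.237238 m ≈ 237 mm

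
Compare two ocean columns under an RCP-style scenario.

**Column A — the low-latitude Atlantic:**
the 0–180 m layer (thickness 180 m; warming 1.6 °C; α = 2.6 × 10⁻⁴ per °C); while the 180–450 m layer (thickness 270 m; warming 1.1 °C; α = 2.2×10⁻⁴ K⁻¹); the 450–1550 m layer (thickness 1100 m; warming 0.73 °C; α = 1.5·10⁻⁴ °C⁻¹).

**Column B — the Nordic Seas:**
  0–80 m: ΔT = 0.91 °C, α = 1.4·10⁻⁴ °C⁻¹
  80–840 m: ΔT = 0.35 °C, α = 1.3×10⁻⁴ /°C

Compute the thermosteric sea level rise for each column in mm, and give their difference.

Δh_A ≈ 261 mm, Δh_B ≈ 44.8 mm; difference ≈ 216 mm

A Layer 1: 180 × 1.6 × 2.6×10⁻⁴ = 0.07488 m
A 180–450 m: 1.1 × 270 × 2.2×10⁻⁴ = 0.06534 m
A Layer 3: 1.5×10⁻⁴ × 0.73 × 1100 = 0.12045 m
A total: 0.26067 m
B Layer 1: 0.91 × 80 × 1.4×10⁻⁴ = 0.010192 m
B 760 × 1.3×10⁻⁴ × 0.35 = 0.03458 m
B total: 0.044772 m
Difference: 0.26067 − 0.044772 = 0.215898 m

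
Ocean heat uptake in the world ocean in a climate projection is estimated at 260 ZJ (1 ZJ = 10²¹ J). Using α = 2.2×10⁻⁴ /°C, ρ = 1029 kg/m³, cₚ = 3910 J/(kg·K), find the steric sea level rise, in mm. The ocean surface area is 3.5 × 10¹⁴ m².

40.6 mm of thermosteric rise

Per unit area: Q = 260×10²¹ / (3.5×10¹⁴) ≈ 7.429×10⁸ J/m²
Δh = αQ/(ρcₚ) = 2.2×10⁻⁴ × 7.429×10⁸ / (1029 × 3910) ≈ 0.040622 m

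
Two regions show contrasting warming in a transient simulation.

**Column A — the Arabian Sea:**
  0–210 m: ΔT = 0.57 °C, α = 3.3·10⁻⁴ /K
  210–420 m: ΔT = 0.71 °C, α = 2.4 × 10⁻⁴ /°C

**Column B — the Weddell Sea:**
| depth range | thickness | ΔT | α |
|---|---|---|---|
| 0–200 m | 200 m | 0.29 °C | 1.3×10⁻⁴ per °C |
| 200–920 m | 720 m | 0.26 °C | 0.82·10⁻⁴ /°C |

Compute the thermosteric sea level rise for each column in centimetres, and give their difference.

A: 7.5 cm; B: 2.3 cm; difference 5.2 cm

A 0–210 m: 210 × 0.57 × 3.3×10⁻⁴ = 0.039501 m
A Layer 2: 0.71 × 210 × 2.4×10⁻⁴ = 0.035784 m
A total: 0.075285 m
B Layer 1: 1.3×10⁻⁴ × 0.29 × 200 = 0.00754 m
B 200–920 m: 0.26 × 0.82×10⁻⁴ × 720 = 0.0153504 m
B total: 0.0228904 m
Difference: 0.075285 − 0.0228904 = 0.0523946 m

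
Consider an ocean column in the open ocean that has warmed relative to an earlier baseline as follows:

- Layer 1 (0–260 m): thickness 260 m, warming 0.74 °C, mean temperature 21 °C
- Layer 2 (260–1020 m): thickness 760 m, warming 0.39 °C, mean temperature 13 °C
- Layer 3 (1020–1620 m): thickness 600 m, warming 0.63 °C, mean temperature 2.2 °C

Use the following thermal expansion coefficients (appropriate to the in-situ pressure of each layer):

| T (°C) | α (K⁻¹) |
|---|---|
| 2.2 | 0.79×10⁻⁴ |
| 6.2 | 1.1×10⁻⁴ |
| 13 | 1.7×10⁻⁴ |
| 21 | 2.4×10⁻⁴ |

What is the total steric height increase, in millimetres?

Layer 1 at 21 °C → α = 2.4×10⁻⁴ K⁻¹
Layer 2 at 13 °C → α = 1.7×10⁻⁴ K⁻¹
Layer 3 at 2.2 °C → α = 0.79×10⁻⁴ K⁻¹
Layer 1: 260 × 0.74 × 2.4×10⁻⁴ = 0.046176 m
Layer 2: 0.39 × 760 × 1.7×10⁻⁴ = 0.050388 m
1020–1620 m: 0.63 × 0.79×10⁻⁴ × 600 = 0.029862 m
Δh = 0.046176 + 0.050388 + 0.029862 = 0.126426 m

Δh ≈ 126 mm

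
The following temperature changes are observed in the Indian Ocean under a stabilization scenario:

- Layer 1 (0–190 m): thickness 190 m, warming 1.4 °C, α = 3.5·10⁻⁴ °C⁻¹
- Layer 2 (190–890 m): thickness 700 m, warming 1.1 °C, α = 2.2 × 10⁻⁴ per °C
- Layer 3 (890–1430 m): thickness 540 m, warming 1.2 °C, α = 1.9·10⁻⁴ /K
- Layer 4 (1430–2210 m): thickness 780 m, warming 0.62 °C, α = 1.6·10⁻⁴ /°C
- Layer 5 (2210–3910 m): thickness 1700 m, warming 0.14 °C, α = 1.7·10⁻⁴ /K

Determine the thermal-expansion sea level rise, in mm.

Δh = 503 mm

190 × 3.5×10⁻⁴ × 1.4 = 0.09310 m
Layer 2: 2.2×10⁻⁴ × 1.1 × 700 = 0.16940 m
Layer 3: 1.2 × 540 × 1.9×10⁻⁴ = 0.12312 m
1430–2210 m: 1.6×10⁻⁴ × 780 × 0.62 = 0.077376 m
1700 × 0.14 × 1.7×10⁻⁴ = 0.04046 m
Δh = 0.09310 + 0.16940 + 0.12312 + 0.077376 + 0.04046 = 0.503456 m ≈ 503 mm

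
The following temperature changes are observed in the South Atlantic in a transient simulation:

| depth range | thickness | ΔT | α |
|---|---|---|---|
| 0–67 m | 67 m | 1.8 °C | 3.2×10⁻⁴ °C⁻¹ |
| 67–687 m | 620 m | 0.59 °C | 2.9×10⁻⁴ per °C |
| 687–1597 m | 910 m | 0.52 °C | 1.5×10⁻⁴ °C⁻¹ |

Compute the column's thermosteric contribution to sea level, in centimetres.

Δh = 22 cm

Layer 1: 3.2×10⁻⁴ × 67 × 1.8 = 0.038592 m
67–687 m: 0.59 × 620 × 2.9×10⁻⁴ = 0.106082 m
Layer 3: 910 × 1.5×10⁻⁴ × 0.52 = 0.07098 m
Δh = 0.038592 + 0.106082 + 0.07098 = 0.215654 m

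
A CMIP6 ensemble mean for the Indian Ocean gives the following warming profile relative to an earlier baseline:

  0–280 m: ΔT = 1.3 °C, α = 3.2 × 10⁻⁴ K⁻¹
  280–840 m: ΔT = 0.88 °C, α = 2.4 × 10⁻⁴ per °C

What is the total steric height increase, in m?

0–280 m: 1.3 × 280 × 3.2×10⁻⁴ = 0.11648 m
2.4×10⁻⁴ × 560 × 0.88 = 0.118272 m
Δh = 0.11648 + 0.118272 = 0.234752 m

Δh = 0.235 m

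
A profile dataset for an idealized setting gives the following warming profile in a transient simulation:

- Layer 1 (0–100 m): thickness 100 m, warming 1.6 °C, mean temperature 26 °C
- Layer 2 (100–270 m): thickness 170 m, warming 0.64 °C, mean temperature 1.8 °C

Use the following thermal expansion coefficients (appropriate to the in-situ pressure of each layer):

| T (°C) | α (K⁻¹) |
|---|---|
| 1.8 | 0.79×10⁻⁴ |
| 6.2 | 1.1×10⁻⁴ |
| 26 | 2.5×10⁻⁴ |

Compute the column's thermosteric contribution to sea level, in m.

Layer 1 at 26 °C → α = 2.5×10⁻⁴ K⁻¹
Layer 2 at 1.8 °C → α = 0.79×10⁻⁴ K⁻¹
100 × 1.6 × 2.5×10⁻⁴ = 0.04000 m
Layer 2: 0.79×10⁻⁴ × 0.64 × 170 = 0.0085952 m
Δh = 0.04000 + 0.0085952 = 0.0485952 m ≈ 0.0486 m

Δh = 0.0486 m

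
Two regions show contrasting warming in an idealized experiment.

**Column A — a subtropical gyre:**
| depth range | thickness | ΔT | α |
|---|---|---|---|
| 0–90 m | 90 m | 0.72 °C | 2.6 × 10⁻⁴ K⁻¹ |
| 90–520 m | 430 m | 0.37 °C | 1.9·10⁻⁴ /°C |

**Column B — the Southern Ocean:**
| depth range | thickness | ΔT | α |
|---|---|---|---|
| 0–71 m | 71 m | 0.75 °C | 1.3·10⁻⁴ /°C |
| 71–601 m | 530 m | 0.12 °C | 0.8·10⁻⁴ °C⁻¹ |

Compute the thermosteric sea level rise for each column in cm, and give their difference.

A 0–90 m: 0.72 × 2.6×10⁻⁴ × 90 = 0.016848 m
A 90–520 m: 1.9×10⁻⁴ × 430 × 0.37 = 0.030229 m
A total: 0.047077 m
B 71 × 0.75 × 1.3×10⁻⁴ = 0.0069225 m
B 530 × 0.12 × 0.8×10⁻⁴ = 0.005088 m
B total: 0.0120105 m
Difference: 0.047077 − 0.0120105 = 0.0350665 m

A: 4.71 cm; B: 1.20 cm; difference 3.51 cm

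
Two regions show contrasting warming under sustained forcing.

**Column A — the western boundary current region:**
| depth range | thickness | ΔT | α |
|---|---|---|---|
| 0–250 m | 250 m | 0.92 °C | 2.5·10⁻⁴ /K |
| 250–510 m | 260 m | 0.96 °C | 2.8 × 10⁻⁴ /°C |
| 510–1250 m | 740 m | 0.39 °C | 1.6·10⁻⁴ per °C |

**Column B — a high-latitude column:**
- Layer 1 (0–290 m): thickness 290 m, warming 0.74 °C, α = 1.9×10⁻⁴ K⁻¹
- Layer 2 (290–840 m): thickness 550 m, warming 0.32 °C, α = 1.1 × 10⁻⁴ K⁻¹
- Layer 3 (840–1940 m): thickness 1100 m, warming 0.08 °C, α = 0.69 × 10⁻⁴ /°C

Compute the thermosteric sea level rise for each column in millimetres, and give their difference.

Δh_A ≈ 174 mm, Δh_B ≈ 66.2 mm; difference ≈ 107 mm

A 0–250 m: 2.5×10⁻⁴ × 250 × 0.92 = 0.05750 m
A 0.96 × 2.8×10⁻⁴ × 260 = 0.069888 m
A 0.39 × 740 × 1.6×10⁻⁴ = 0.046176 m
A total: 0.173564 m
B Layer 1: 0.74 × 1.9×10⁻⁴ × 290 = 0.040774 m
B 1.1×10⁻⁴ × 0.32 × 550 = 0.01936 m
B Layer 3: 1100 × 0.08 × 0.69×10⁻⁴ = 0.006072 m
B total: 0.066206 m
Difference: 0.173564 − 0.066206 = 0.107358 m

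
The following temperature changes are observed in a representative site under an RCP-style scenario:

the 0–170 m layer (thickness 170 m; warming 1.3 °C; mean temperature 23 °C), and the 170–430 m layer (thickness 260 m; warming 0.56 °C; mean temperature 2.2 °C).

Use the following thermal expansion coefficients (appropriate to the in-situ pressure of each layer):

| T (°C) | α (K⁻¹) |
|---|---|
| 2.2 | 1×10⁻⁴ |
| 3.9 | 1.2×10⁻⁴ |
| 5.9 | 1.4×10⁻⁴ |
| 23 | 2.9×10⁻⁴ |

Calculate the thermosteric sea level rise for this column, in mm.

Layer 1 at 23 °C → α = 2.9×10⁻⁴ K⁻¹
Layer 2 at 2.2 °C → α = 1×10⁻⁴ K⁻¹
Layer 1: 1.3 × 2.9×10⁻⁴ × 170 = 0.06409 m
170–430 m: 0.56 × 1×10⁻⁴ × 260 = 0.01456 m
Δh = 0.06409 + 0.01456 = 0.07865 m ≈ 78.7 mm

Δh ≈ 78.7 mm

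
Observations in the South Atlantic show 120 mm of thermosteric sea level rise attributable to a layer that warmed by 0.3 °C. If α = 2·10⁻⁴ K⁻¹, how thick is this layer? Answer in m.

about 2000 m

H = Δh/(αΔT) = 0.12 / (2×10⁻⁴ × 0.3) = 2000 m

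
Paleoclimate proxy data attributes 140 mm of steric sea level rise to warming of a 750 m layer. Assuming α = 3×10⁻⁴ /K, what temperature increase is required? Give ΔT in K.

ΔT ≈ 0.62 K

ΔT = Δh/(αH) = 0.14 / (3×10⁻⁴ × 750) ≈ 0.6222 K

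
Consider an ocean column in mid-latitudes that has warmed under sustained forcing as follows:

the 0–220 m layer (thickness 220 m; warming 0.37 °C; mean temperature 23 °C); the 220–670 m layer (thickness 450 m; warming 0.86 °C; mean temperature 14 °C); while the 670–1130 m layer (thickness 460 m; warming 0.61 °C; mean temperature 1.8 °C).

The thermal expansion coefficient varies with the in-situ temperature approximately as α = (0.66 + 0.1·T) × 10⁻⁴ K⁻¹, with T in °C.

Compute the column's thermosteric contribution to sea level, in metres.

Layer 1: α = (0.66 + 0.1×23)×10⁻⁴ = 2.96×10⁻⁴ K⁻¹
Layer 2: α = (0.66 + 0.1×14)×10⁻⁴ = 2.06×10⁻⁴ K⁻¹
Layer 3: α = (0.66 + 0.1×1.8)×10⁻⁴ = 0.84×10⁻⁴ K⁻¹
2.96×10⁻⁴ × 0.37 × 220 = 0.0240944 m
220–670 m: 0.86 × 2.06×10⁻⁴ × 450 = 0.079722 m
0.61 × 460 × 0.84×10⁻⁴ = 0.0235704 m
Δh = 0.0240944 + 0.079722 + 0.0235704 = 0.1273868 m

0.127 m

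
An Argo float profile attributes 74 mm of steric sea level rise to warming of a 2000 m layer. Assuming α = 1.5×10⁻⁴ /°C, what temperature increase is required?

0.247 °C

ΔT = Δh/(αH) = 0.074 / (1.5×10⁻⁴ × 2000) ≈ 0.2467 °C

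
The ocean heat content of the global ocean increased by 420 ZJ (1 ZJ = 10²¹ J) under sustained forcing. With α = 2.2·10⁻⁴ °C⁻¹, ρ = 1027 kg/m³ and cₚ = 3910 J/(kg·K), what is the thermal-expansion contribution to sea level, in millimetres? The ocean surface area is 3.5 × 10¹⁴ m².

Per unit area: Q = 420×10²¹ / (3.5×10¹⁴) = 1.2×10⁹ J/m²
Δh = αQ/(ρcₚ) = 2.2×10⁻⁴ × 1.2×10⁹ / (1027 × 3910) ≈ 0.065744 m

Δh = 65.7 mm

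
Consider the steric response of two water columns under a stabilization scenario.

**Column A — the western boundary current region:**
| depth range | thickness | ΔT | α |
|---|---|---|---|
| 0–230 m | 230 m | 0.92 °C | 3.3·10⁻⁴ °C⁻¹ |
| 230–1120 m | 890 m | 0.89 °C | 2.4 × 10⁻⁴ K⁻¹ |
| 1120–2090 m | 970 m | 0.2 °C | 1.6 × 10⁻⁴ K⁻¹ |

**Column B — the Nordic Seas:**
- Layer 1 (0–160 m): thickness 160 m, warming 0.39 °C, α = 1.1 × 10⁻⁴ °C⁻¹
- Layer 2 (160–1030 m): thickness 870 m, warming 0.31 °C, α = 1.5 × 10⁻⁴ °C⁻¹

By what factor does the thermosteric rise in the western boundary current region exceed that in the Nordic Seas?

A 0–230 m: 0.92 × 3.3×10⁻⁴ × 230 = 0.069828 m
A Layer 2: 890 × 2.4×10⁻⁴ × 0.89 = 0.190104 m
A Layer 3: 0.2 × 970 × 1.6×10⁻⁴ = 0.03104 m
A total: 0.290972 m
B 0.39 × 160 × 1.1×10⁻⁴ = 0.006864 m
B 160–1030 m: 1.5×10⁻⁴ × 870 × 0.31 = 0.040455 m
B total: 0.047319 m
Ratio: 0.290972 / 0.047319 ≈ 6.149

6.1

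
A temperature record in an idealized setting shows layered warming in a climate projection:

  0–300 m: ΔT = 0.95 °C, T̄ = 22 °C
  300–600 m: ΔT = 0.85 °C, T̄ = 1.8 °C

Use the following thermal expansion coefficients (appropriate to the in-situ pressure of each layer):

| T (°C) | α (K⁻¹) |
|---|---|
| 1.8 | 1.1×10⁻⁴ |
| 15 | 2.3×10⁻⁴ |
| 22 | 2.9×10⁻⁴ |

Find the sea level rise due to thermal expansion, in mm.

Δh ≈ 110 mm

Layer 1 at 22 °C → α = 2.9×10⁻⁴ K⁻¹
Layer 2 at 1.8 °C → α = 1.1×10⁻⁴ K⁻¹
Layer 1: 0.95 × 300 × 2.9×10⁻⁴ = 0.08265 m
Layer 2: 300 × 0.85 × 1.1×10⁻⁴ = 0.02805 m
Δh = 0.08265 + 0.02805 = 0.11070 m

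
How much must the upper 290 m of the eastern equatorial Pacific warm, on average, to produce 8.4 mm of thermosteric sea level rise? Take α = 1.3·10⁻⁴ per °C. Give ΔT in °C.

ΔT ≈ 0.223 °C

ΔT = Δh/(αH) = 0.0084 / (1.3×10⁻⁴ × 290) ≈ 0.2228 °C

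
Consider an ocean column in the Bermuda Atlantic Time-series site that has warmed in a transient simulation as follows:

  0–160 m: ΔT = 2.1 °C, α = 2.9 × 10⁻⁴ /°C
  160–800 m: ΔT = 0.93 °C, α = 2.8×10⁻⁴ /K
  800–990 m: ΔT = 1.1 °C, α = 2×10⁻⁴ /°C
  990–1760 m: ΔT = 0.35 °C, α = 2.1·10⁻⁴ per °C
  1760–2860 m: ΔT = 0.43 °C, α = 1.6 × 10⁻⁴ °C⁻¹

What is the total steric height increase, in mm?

Layer 1: 2.9×10⁻⁴ × 2.1 × 160 = 0.09744 m
160–800 m: 640 × 2.8×10⁻⁴ × 0.93 = 0.166656 m
Layer 3: 190 × 1.1 × 2×10⁻⁴ = 0.04180 m
990–1760 m: 770 × 0.35 × 2.1×10⁻⁴ = 0.056595 m
Layer 5: 1.6×10⁻⁴ × 0.43 × 1100 = 0.07568 m
Δh = 0.09744 + 0.166656 + 0.04180 + 0.056595 + 0.07568 = 0.438171 m

Δh ≈ 440 mm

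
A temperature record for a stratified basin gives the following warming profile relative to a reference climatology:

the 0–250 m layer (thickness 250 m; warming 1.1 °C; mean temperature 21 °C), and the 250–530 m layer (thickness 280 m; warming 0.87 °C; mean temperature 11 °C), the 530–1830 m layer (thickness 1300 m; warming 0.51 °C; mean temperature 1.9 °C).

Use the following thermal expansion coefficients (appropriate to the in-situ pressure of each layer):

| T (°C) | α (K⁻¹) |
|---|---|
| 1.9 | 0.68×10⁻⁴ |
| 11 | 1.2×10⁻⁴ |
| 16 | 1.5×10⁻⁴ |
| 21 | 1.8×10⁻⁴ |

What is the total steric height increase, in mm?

Layer 1 at 21 °C → α = 1.8×10⁻⁴ K⁻¹
Layer 2 at 11 °C → α = 1.2×10⁻⁴ K⁻¹
Layer 3 at 1.9 °C → α = 0.68×10⁻⁴ K⁻¹
0–250 m: 250 × 1.1 × 1.8×10⁻⁴ = 0.04950 m
Layer 2: 1.2×10⁻⁴ × 280 × 0.87 = 0.029232 m
1300 × 0.51 × 0.68×10⁻⁴ = 0.045084 m
Δh = 0.04950 + 0.029232 + 0.045084 = 0.123816 m ≈ 124 mm

about 124 mm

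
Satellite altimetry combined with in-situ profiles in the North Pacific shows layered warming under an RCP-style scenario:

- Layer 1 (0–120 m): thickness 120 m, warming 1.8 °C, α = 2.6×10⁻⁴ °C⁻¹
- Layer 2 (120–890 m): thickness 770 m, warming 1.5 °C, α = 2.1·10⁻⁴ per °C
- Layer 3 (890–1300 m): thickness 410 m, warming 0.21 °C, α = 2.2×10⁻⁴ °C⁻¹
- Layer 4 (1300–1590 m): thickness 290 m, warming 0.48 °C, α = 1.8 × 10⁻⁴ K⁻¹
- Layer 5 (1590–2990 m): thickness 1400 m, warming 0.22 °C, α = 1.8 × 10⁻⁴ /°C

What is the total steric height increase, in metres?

about 0.398 m

2.6×10⁻⁴ × 1.8 × 120 = 0.05616 m
Layer 2: 770 × 2.1×10⁻⁴ × 1.5 = 0.24255 m
Layer 3: 2.2×10⁻⁴ × 410 × 0.21 = 0.018942 m
1.8×10⁻⁴ × 290 × 0.48 = 0.025056 m
Layer 5: 1400 × 0.22 × 1.8×10⁻⁴ = 0.05544 m
Δh = 0.05616 + 0.24255 + 0.018942 + 0.025056 + 0.05544 = 0.398148 m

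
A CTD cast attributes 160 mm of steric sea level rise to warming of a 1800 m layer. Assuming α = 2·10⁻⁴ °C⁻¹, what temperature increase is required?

ΔT = Δh/(αH) = 0.16 / (2×10⁻⁴ × 1800) ≈ 0.4444 °C

ΔT ≈ 0.44 °C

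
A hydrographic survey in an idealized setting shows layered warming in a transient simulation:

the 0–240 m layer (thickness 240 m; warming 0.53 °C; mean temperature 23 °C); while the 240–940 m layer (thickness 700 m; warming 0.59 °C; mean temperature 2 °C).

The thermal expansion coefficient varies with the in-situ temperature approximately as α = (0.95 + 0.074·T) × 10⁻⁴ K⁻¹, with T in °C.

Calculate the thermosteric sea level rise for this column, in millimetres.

Layer 1: α = (0.95 + 0.074×23)×10⁻⁴ = 2.652×10⁻⁴ K⁻¹
Layer 2: α = (0.95 + 0.074×2)×10⁻⁴ = 1.098×10⁻⁴ K⁻¹
Layer 1: 2.652×10⁻⁴ × 0.53 × 240 = 0.03373344 m
240–940 m: 0.59 × 1.098×10⁻⁴ × 700 = 0.0453474 m
Δh = 0.03373344 + 0.0453474 = 0.07908084 m ≈ 79.1 mm

about 79.1 mm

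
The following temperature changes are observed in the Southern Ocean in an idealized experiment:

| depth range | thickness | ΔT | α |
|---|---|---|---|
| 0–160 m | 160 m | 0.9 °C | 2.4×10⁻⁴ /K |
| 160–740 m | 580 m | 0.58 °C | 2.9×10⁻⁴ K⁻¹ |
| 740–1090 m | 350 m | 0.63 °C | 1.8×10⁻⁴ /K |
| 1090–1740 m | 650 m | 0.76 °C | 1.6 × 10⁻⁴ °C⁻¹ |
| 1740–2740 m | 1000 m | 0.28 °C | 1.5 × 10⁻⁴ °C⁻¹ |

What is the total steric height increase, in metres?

0–160 m: 2.4×10⁻⁴ × 160 × 0.9 = 0.03456 m
Layer 2: 580 × 2.9×10⁻⁴ × 0.58 = 0.097556 m
740–1090 m: 0.63 × 1.8×10⁻⁴ × 350 = 0.03969 m
1090–1740 m: 0.76 × 650 × 1.6×10⁻⁴ = 0.07904 m
Layer 5: 1.5×10⁻⁴ × 0.28 × 1000 = 0.04200 m
Δh = 0.03456 + 0.097556 + 0.03969 + 0.07904 + 0.04200 = 0.292846 m

0.293 m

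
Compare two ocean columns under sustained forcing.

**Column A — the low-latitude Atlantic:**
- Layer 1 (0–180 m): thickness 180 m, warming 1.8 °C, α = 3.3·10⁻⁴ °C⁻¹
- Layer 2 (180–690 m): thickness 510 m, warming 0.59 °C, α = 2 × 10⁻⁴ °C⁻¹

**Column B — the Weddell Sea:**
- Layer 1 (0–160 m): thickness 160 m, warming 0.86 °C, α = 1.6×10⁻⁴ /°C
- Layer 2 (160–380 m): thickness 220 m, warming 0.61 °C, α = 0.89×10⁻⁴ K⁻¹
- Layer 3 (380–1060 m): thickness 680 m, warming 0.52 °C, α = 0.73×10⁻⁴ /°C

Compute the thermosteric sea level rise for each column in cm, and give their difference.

A 0–180 m: 3.3×10⁻⁴ × 1.8 × 180 = 0.10692 m
A 2×10⁻⁴ × 510 × 0.59 = 0.06018 m
A total: 0.16710 m
B Layer 1: 160 × 0.86 × 1.6×10⁻⁴ = 0.022016 m
B 0.89×10⁻⁴ × 0.61 × 220 = 0.0119438 m
B Layer 3: 0.52 × 0.73×10⁻⁴ × 680 = 0.0258128 m
B total: 0.0597726 m
Difference: 0.16710 − 0.0597726 = 0.1073274 m

Δh_A ≈ 17 cm, Δh_B ≈ 6.0 cm; difference ≈ 11 cm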